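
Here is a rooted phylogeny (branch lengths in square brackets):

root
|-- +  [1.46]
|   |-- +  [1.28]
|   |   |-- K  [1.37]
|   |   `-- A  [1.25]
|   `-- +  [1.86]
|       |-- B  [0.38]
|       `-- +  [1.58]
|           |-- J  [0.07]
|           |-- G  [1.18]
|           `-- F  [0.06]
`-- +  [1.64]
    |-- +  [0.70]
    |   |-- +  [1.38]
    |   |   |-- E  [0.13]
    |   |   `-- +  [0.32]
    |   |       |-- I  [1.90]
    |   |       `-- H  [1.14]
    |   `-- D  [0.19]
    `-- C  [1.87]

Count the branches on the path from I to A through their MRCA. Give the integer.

The MRCA of I and A is the root of the tree.
From I up to that node: 5 branches. From A up to the same node: 3 branches. Total: 5 + 3 = 8.

8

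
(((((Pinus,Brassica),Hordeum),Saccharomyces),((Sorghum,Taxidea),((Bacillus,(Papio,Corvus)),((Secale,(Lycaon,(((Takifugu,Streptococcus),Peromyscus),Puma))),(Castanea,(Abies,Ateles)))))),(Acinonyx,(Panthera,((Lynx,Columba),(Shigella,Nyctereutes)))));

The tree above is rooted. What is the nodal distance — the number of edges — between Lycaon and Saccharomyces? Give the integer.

The MRCA of Lycaon and Saccharomyces is the node subtending ((((Pinus,Brassica),Hordeum),Saccharomyces),((Sorghum,Taxidea),((Bacillus,(Papio,Corvus)),((Secale,(Lycaon,(((Takifugu,Streptococcus),Peromyscus),Puma))),(Castanea,(Abies,Ateles)))))).
From Lycaon up to that node: 6 branches. From Saccharomyces up to the same node: 2 branches. Total: 6 + 2 = 8.

8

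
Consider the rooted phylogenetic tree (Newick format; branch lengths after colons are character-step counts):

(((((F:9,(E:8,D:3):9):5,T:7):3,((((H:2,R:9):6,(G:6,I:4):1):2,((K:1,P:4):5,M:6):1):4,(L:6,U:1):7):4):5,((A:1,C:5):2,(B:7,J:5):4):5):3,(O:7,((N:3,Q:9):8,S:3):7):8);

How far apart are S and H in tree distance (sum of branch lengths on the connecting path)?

The path runs S → … → MRCA → … → H; the MRCA is the root of the tree.
Branch lengths along that path: 3 + 7 + 8 + 3 + 5 + 4 + 4 + 2 + 6 + 2 = 44.

44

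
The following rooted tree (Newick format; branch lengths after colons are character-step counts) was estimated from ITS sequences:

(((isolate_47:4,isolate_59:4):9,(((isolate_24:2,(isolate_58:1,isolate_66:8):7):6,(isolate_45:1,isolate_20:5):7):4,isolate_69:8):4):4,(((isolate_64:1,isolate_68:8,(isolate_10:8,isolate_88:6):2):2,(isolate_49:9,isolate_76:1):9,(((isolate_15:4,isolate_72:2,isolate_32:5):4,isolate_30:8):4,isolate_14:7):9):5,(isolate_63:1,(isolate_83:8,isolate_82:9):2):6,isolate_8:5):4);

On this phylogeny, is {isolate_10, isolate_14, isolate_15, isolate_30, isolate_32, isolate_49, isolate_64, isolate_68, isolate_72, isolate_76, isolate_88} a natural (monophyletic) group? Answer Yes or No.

The most recent common ancestor of these taxa subtends ((isolate_64,isolate_68,(isolate_10,isolate_88)),(isolate_49,isolate_76),(((isolate_15,isolate_72,isolate_32),isolate_30),isolate_14)).
That clade has exactly 11 tips — every listed taxon and nothing else — so the group is monophyletic.

Yes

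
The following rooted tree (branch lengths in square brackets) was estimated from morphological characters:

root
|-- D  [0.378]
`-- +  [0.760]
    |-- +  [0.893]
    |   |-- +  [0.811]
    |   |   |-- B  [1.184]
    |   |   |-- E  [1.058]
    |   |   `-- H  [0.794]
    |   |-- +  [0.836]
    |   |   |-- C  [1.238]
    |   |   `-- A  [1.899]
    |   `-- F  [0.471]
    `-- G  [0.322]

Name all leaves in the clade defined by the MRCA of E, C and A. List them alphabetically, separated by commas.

A, B, C, E, F, H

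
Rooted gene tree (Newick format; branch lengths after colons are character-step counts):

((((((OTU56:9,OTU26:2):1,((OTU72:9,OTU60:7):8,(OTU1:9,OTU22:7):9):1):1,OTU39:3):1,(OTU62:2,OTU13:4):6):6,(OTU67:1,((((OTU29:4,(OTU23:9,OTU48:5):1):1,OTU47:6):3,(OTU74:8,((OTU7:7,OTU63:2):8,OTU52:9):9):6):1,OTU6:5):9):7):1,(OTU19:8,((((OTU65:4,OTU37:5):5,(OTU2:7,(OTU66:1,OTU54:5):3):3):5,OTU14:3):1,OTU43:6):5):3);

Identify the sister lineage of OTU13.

OTU62

OTU13 attaches to the tree at the node subtending (OTU62,OTU13).
The other lineage descending from that same node — the sister group — is the single tip OTU62.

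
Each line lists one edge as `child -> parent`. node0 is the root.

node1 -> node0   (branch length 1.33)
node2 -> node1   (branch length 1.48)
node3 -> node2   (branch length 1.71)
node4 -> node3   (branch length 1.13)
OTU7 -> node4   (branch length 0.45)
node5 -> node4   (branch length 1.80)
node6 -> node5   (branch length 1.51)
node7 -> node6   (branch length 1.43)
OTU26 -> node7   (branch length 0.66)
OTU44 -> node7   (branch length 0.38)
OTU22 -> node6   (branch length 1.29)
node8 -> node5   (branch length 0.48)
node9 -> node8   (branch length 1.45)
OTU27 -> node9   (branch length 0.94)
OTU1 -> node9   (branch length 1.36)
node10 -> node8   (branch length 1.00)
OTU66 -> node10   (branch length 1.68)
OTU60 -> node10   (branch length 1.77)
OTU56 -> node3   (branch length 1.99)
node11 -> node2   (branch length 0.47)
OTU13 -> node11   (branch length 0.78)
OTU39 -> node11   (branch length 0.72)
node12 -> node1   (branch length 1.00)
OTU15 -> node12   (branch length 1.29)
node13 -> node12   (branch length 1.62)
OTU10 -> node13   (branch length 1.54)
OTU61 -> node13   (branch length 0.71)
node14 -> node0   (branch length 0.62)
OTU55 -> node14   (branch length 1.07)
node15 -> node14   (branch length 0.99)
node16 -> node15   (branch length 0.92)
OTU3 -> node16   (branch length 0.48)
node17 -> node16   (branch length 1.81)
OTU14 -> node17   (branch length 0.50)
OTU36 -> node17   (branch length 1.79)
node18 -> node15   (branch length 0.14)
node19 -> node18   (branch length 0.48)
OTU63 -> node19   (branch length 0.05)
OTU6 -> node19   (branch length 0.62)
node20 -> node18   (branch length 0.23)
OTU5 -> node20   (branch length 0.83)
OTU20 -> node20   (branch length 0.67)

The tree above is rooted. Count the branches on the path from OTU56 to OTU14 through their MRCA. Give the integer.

9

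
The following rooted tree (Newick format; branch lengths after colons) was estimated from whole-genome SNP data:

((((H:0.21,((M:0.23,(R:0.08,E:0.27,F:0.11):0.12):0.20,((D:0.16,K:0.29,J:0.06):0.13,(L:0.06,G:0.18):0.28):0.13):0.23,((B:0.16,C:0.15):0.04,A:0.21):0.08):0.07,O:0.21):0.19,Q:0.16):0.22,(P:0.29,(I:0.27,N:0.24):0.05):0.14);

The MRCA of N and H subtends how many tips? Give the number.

18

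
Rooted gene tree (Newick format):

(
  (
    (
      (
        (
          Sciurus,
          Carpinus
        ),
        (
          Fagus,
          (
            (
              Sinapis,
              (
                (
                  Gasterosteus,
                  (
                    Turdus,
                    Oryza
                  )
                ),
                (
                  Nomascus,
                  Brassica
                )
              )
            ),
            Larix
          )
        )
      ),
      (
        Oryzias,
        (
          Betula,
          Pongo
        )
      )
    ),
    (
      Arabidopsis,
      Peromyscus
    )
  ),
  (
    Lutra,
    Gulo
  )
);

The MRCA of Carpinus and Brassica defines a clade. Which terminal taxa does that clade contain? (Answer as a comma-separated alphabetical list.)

Brassica, Carpinus, Fagus, Gasterosteus, Larix, Nomascus, Oryza, Sciurus, Sinapis, Turdus

Tracing Carpinus: it sits inside (Sciurus,Carpinus).
Tracing Brassica: it sits inside (Nomascus,Brassica).
The smallest clade enclosing both is ((Sciurus,Carpinus),(Fagus,((Sinapis,((Gasterosteus,(Turdus,Oryza)),(Nomascus,Brassica))),Larix))); the answer is its 10 terminal taxa in alphabetical order.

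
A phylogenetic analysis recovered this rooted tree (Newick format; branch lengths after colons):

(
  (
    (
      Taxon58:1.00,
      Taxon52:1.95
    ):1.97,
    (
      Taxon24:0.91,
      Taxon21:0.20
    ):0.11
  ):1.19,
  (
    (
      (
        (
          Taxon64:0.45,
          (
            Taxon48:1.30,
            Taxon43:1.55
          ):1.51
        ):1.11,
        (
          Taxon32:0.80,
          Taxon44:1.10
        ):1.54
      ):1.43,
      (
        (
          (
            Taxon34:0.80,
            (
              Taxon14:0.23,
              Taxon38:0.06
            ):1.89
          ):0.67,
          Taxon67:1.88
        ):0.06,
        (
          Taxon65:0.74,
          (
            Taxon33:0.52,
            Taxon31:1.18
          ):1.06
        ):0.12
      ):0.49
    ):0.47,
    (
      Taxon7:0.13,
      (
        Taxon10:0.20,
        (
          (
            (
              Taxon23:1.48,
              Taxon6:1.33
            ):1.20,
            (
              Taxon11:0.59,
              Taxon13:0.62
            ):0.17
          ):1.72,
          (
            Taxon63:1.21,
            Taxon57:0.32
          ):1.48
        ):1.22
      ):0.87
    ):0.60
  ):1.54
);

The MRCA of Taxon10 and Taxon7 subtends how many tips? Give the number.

8

The MRCA of Taxon10 and Taxon7 is the node subtending (Taxon7,(Taxon10,(((Taxon23,Taxon6),(Taxon11,Taxon13)),(Taxon63,Taxon57)))).
That clade contains 8 terminal taxa: Taxon10, Taxon11, Taxon13, Taxon23, Taxon57, Taxon6, Taxon63, Taxon7.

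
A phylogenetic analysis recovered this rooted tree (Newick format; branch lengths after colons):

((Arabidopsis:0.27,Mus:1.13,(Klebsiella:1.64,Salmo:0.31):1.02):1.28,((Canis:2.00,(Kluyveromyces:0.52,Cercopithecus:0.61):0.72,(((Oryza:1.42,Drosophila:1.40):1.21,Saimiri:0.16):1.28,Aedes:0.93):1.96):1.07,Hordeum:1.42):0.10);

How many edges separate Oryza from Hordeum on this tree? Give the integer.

6

The MRCA of Oryza and Hordeum is the node subtending ((Canis,(Kluyveromyces,Cercopithecus),(((Oryza,Drosophila),Saimiri),Aedes)),Hordeum).
From Oryza up to that node: 5 branches. From Hordeum up to the same node: 1 branch. Total: 5 + 1 = 6.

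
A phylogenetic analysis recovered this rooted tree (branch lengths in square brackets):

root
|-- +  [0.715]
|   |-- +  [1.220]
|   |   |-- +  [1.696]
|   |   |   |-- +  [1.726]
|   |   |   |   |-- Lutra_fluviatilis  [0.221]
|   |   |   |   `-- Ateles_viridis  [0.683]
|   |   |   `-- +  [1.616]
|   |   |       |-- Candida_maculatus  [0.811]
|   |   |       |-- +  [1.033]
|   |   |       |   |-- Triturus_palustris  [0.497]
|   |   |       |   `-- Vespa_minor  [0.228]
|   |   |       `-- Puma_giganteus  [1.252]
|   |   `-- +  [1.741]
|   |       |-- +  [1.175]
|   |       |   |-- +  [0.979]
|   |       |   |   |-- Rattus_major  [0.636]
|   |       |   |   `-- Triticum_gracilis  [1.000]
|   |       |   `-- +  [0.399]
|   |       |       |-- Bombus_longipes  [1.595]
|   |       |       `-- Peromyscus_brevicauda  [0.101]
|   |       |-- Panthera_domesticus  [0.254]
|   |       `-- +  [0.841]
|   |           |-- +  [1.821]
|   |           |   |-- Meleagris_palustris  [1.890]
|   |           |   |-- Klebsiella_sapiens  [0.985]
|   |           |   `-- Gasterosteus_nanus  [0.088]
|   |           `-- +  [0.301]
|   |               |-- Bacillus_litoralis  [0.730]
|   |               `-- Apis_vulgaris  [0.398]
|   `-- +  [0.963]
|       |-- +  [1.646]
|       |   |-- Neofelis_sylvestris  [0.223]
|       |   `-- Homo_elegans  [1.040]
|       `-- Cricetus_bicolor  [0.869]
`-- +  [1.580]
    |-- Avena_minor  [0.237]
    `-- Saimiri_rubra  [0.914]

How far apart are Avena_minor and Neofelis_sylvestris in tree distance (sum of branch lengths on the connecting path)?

The path runs Avena_minor → … → MRCA → … → Neofelis_sylvestris; the MRCA is the root of the tree.
Branch lengths along that path: 0.237 + 1.580 + 0.715 + 0.963 + 1.646 + 0.223 = 5.364.

5.364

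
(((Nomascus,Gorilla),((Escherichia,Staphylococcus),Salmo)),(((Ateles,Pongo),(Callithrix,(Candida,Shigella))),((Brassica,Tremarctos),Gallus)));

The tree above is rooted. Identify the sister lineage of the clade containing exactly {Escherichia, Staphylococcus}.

The clade containing exactly {Escherichia, Staphylococcus} attaches to the tree at the node subtending ((Escherichia,Staphylococcus),Salmo).
The other lineage descending from that same node — the sister group — is the single tip Salmo.

Salmo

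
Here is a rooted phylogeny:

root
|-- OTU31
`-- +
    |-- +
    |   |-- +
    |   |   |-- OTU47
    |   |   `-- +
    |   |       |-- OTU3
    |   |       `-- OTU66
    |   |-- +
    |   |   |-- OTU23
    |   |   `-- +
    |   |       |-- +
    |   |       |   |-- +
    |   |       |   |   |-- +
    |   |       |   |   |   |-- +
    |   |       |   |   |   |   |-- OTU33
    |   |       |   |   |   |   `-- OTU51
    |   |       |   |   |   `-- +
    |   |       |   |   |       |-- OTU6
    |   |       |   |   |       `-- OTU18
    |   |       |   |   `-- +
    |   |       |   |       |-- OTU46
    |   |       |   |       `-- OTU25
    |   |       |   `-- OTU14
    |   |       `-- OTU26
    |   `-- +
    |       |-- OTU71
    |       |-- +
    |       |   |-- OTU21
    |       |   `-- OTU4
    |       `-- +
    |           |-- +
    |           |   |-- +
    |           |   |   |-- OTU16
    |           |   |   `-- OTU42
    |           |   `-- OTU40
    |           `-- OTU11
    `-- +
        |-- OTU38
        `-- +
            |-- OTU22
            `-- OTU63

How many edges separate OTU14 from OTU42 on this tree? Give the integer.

9

The MRCA of OTU14 and OTU42 is the node subtending ((OTU47,(OTU3,OTU66)),(OTU23,(((((OTU33,OTU51),(OTU6,OTU18)),(OTU46,OTU25)),OTU14),OTU26)),(OTU71,(OTU21,OTU4),(((OTU16,OTU42),OTU40),OTU11))).
From OTU14 up to that node: 4 branches. From OTU42 up to the same node: 5 branches. Total: 4 + 5 = 9.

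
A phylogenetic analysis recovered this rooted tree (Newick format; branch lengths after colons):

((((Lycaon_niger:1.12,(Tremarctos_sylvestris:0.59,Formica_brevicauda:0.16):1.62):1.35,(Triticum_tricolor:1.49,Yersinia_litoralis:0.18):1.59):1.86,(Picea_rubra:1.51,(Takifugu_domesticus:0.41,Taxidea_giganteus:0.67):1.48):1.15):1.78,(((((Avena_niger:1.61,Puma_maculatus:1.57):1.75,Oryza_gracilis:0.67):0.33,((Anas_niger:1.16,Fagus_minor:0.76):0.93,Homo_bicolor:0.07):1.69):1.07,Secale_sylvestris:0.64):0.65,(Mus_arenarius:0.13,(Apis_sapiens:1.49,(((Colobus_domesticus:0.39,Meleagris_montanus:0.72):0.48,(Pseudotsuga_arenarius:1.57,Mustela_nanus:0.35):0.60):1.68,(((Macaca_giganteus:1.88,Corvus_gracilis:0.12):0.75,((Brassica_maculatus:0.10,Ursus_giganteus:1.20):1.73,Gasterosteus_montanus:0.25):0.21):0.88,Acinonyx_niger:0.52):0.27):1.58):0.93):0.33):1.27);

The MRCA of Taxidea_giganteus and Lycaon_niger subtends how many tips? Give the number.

The MRCA of Taxidea_giganteus and Lycaon_niger is the node subtending (((Lycaon_niger,(Tremarctos_sylvestris,Formica_brevicauda)),(Triticum_tricolor,Yersinia_litoralis)),(Picea_rubra,(Takifugu_domesticus,Taxidea_giganteus))).
That clade contains 8 terminal taxa: Formica_brevicauda, Lycaon_niger, Picea_rubra, Takifugu_domesticus, Taxidea_giganteus, Tremarctos_sylvestris, Triticum_tricolor, Yersinia_litoralis.

8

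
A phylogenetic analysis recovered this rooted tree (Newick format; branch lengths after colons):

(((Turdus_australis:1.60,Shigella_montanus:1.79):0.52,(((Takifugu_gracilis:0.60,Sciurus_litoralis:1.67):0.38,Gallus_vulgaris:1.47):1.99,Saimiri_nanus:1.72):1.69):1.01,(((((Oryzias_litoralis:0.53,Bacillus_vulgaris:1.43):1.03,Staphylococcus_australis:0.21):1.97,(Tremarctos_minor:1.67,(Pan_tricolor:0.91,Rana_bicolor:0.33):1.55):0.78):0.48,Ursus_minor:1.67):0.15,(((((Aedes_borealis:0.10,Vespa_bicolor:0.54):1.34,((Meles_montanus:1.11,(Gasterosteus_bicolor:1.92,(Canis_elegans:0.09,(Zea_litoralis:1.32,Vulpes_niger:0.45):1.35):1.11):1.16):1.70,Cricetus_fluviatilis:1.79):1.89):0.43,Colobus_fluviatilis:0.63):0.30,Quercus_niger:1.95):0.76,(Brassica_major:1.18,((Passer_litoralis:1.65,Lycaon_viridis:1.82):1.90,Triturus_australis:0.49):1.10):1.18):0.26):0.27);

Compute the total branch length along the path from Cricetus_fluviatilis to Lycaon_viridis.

11.17

The path runs Cricetus_fluviatilis → … → MRCA → … → Lycaon_viridis; the MRCA is the node subtending (((((Aedes_borealis,Vespa_bicolor),((Meles_montanus,(Gasterosteus_bicolor,(Canis_elegans,(Zea_litoralis,Vulpes_niger)))),Cricetus_fluviatilis)),Colobus_fluviatilis),Quercus_niger),(Brassica_major,((Passer_litoralis,Lycaon_viridis),Triturus_australis))).
Branch lengths along that path: 1.79 + 1.89 + 0.43 + 0.30 + 0.76 + 1.18 + 1.10 + 1.90 + 1.82 = 11.17.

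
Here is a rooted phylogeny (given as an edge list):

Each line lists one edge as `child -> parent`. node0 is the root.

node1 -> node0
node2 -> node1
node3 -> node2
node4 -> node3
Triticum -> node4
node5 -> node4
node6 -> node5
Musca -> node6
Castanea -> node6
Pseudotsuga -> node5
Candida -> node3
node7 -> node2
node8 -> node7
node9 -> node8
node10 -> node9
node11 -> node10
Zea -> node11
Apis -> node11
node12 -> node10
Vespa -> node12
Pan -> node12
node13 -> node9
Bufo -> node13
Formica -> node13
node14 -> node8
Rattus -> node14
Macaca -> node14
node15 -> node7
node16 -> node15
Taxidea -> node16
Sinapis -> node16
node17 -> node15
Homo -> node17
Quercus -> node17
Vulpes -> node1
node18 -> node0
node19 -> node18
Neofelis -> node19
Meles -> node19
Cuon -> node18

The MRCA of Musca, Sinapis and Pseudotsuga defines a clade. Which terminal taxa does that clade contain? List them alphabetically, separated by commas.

Apis, Bufo, Candida, Castanea, Formica, Homo, Macaca, Musca, Pan, Pseudotsuga, Quercus, Rattus, Sinapis, Taxidea, Triticum, Vespa, Zea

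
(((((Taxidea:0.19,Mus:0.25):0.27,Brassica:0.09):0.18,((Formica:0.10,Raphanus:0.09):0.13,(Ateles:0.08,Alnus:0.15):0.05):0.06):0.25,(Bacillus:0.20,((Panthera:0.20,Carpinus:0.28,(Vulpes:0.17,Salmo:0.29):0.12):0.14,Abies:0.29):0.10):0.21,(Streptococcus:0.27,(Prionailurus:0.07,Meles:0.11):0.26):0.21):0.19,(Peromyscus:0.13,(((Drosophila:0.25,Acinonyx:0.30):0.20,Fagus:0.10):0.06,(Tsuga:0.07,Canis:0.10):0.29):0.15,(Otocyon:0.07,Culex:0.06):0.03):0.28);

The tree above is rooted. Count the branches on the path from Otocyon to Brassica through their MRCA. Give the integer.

The MRCA of Otocyon and Brassica is the root of the tree.
From Otocyon up to that node: 3 branches. From Brassica up to the same node: 4 branches. Total: 3 + 4 = 7.

7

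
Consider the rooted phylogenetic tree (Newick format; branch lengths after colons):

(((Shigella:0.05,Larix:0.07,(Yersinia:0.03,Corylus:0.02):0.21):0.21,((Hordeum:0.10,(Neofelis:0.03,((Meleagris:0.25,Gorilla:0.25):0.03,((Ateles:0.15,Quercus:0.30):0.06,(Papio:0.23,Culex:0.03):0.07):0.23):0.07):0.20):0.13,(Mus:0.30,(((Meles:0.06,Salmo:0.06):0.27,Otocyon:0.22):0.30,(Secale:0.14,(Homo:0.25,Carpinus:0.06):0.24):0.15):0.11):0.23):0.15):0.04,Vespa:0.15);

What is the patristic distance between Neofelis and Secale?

The path runs Neofelis → … → MRCA → … → Secale; the MRCA is the node subtending ((Hordeum,(Neofelis,((Meleagris,Gorilla),((Ateles,Quercus),(Papio,Culex))))),(Mus,(((Meles,Salmo),Otocyon),(Secale,(Homo,Carpinus))))).
Branch lengths along that path: 0.03 + 0.20 + 0.13 + 0.23 + 0.11 + 0.15 + 0.14 = 0.99.

0.99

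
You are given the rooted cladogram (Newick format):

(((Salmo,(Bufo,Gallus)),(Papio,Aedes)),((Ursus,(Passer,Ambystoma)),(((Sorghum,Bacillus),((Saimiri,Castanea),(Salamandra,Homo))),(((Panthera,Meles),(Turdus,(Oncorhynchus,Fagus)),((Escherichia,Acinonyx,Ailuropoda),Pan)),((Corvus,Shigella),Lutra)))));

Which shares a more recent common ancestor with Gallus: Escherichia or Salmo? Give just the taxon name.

The MRCA of Gallus and Salmo subtends (Salmo,(Bufo,Gallus)) (3 taxa).
The MRCA of Gallus and Escherichia is the root, subtending the entire tree (26 taxa).
The first is nested inside the second, so Gallus shares a more recent common ancestor with Salmo.

Salmo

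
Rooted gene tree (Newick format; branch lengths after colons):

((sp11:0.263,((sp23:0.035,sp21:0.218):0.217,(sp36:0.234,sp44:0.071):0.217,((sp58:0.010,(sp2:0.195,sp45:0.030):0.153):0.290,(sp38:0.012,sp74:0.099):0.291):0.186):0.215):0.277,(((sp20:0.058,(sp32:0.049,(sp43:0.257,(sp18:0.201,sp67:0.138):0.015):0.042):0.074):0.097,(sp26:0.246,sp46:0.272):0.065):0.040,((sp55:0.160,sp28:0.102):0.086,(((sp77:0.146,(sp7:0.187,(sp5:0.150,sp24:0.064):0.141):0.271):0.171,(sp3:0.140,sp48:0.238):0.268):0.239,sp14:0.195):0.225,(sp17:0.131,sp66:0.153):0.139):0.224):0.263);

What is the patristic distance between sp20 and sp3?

The path runs sp20 → … → MRCA → … → sp3; the MRCA is the node subtending (((sp20,(sp32,(sp43,(sp18,sp67)))),(sp26,sp46)),((sp55,sp28),(((sp77,(sp7,(sp5,sp24))),(sp3,sp48)),sp14),(sp17,sp66))).
Branch lengths along that path: 0.058 + 0.097 + 0.040 + 0.224 + 0.225 + 0.239 + 0.268 + 0.140 = 1.291.

1.291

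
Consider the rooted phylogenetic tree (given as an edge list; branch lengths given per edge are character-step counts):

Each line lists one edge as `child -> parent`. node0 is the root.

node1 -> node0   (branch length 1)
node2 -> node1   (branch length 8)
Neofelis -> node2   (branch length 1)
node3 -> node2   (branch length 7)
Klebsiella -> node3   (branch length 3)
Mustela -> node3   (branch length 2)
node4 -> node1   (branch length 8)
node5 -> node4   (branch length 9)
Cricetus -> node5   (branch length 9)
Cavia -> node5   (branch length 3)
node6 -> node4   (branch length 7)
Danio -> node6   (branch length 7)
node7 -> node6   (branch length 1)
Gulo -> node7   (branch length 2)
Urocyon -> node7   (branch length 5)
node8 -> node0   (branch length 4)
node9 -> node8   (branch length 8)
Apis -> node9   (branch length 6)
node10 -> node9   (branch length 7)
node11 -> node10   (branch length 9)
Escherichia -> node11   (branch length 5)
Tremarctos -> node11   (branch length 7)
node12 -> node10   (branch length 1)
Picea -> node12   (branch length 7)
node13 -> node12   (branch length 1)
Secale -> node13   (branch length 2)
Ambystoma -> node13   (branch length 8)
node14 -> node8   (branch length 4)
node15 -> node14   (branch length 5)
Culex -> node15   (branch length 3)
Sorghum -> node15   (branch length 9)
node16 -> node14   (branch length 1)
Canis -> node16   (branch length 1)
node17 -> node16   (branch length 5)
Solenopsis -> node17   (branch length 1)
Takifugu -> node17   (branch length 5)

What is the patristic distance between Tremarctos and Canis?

37

The path runs Tremarctos → … → MRCA → … → Canis; the MRCA is the node subtending ((Apis,((Escherichia,Tremarctos),(Picea,(Secale,Ambystoma)))),((Culex,Sorghum),(Canis,(Solenopsis,Takifugu)))).
Branch lengths along that path: 7 + 9 + 7 + 8 + 4 + 1 + 1 = 37.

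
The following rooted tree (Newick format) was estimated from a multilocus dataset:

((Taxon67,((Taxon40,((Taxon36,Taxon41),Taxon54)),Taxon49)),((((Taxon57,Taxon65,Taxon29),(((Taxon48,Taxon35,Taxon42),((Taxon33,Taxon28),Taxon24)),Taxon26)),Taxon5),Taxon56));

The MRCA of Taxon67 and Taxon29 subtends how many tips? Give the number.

The MRCA of Taxon67 and Taxon29 is the root, so the clade is the entire tree.
That clade contains 18 terminal taxa: Taxon24, Taxon26, Taxon28, Taxon29, Taxon33, Taxon35, Taxon36, Taxon40, Taxon41, Taxon42, Taxon48, Taxon49, Taxon5, Taxon54, Taxon56, Taxon57, Taxon65, Taxon67.

18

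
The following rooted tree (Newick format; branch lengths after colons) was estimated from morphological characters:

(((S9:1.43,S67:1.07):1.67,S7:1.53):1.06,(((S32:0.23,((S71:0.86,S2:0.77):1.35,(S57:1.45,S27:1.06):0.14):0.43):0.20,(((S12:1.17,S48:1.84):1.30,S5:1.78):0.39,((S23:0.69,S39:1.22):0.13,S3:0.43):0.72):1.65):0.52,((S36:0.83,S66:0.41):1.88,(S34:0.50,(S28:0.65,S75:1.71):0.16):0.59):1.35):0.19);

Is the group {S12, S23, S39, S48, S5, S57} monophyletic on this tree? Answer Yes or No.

The MRCA of the listed taxa subtends ((S32,((S71,S2),(S57,S27))),(((S12,S48),S5),((S23,S39),S3))).
That clade also contains S2, S27, S3, S32, S71, which are not in the proposed group, so the group is not monophyletic.

No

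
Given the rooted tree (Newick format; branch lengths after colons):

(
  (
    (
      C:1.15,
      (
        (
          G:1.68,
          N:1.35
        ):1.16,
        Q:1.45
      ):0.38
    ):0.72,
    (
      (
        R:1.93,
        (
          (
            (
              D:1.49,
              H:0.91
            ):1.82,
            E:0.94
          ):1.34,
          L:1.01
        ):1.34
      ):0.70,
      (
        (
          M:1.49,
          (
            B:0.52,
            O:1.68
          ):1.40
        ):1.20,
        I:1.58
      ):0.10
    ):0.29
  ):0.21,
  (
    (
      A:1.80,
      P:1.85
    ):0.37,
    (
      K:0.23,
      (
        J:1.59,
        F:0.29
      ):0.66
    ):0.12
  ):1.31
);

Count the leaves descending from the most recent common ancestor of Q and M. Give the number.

The MRCA of Q and M is the node subtending ((C,((G,N),Q)),((R,(((D,H),E),L)),((M,(B,O)),I))).
That clade contains 13 terminal taxa: B, C, D, E, G, H, I, L, M, N, O, Q, R.

13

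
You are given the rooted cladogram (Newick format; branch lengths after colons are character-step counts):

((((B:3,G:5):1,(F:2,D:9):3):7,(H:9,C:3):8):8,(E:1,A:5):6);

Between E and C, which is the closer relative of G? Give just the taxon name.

C

The MRCA of G and C subtends (((B,G),(F,D)),(H,C)) (6 taxa).
The MRCA of G and E is the root, subtending the entire tree (8 taxa).
The first is nested inside the second, so G shares a more recent common ancestor with C.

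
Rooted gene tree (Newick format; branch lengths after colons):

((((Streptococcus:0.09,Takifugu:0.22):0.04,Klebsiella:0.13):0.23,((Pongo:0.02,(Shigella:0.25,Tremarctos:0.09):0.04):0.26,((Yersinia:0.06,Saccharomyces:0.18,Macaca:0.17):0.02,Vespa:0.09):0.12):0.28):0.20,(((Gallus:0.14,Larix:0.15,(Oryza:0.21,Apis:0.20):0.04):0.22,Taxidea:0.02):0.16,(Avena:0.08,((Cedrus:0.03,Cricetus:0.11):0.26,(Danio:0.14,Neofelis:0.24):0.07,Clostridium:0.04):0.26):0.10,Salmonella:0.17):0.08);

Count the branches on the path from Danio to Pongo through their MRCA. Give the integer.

9

The MRCA of Danio and Pongo is the root of the tree.
From Danio up to that node: 5 branches. From Pongo up to the same node: 4 branches. Total: 5 + 4 = 9.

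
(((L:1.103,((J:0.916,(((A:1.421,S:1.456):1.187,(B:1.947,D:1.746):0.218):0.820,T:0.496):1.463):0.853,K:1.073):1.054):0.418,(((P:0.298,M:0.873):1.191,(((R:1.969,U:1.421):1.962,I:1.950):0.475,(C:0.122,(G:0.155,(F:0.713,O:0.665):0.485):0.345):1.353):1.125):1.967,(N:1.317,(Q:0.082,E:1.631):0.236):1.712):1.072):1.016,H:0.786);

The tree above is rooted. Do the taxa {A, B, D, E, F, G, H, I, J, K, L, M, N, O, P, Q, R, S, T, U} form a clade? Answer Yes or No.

The MRCA of the listed taxa is the root, so the smallest clade containing them is the whole tree.
That clade also contains C, which is not in the proposed group, so the group is not monophyletic.

No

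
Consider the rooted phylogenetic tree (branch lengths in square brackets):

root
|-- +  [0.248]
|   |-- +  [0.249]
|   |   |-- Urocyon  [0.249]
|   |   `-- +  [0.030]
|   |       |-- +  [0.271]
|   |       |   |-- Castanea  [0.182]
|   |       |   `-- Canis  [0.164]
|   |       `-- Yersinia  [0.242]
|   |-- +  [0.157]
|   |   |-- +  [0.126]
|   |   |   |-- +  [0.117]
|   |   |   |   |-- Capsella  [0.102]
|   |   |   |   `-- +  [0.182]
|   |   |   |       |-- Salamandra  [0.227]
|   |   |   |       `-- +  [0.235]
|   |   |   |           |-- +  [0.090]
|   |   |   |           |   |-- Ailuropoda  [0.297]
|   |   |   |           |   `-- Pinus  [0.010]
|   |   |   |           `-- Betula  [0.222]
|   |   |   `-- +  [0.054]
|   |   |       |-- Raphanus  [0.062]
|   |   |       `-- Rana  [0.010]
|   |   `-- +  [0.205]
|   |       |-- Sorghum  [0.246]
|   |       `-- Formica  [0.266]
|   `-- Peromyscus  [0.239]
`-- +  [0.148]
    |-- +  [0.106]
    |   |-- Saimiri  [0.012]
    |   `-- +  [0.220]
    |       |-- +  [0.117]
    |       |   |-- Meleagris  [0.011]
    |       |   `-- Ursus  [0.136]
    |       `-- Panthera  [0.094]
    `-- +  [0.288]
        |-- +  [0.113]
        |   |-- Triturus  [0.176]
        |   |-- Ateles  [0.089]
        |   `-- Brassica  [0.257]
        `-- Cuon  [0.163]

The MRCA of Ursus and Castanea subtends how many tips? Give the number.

The MRCA of Ursus and Castanea is the root, so the clade is the entire tree.
That clade contains 22 terminal taxa: Ailuropoda, Ateles, Betula, Brassica, Canis, Capsella, Castanea, Cuon, Formica, Meleagris, Panthera, Peromyscus, Pinus, Rana, Raphanus, Saimiri, Salamandra, Sorghum, Triturus, Urocyon, Ursus, Yersinia.

22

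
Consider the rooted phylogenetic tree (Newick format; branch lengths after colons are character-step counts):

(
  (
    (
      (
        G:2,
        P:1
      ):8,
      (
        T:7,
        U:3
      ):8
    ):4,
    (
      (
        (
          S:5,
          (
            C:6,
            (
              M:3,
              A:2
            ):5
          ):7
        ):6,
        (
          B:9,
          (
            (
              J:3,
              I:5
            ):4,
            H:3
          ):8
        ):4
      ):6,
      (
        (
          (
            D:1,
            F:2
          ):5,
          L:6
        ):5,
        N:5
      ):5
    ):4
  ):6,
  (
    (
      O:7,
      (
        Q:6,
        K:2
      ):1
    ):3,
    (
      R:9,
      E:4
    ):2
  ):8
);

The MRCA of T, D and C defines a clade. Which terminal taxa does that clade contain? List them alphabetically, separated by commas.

Tracing T: it sits inside (T,U).
Tracing D: it sits inside (D,F).
Tracing C: it sits inside (C,(M,A)).
The smallest clade enclosing all 3 is (((G,P),(T,U)),(((S,(C,(M,A))),(B,((J,I),H))),(((D,F),L),N))); the answer is its 16 terminal taxa in alphabetical order.

A, B, C, D, F, G, H, I, J, L, M, N, P, S, T, U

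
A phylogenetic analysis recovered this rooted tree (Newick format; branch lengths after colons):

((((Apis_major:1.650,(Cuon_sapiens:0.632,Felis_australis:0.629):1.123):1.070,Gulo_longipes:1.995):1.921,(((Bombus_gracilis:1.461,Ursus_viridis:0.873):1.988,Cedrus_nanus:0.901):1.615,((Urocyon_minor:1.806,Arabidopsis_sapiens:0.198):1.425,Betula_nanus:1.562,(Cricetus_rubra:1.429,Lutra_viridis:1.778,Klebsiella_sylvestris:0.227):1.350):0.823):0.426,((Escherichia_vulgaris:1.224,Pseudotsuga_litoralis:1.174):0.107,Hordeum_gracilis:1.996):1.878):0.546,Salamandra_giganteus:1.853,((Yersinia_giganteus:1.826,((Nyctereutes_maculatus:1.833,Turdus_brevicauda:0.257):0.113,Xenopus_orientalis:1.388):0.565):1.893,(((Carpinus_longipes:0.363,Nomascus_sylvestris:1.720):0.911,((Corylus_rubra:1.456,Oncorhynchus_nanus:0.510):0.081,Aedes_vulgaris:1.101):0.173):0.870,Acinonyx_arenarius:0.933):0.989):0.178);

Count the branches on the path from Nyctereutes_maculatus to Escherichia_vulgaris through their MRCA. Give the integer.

The MRCA of Nyctereutes_maculatus and Escherichia_vulgaris is the root of the tree.
From Nyctereutes_maculatus up to that node: 5 branches. From Escherichia_vulgaris up to the same node: 4 branches. Total: 5 + 4 = 9.

9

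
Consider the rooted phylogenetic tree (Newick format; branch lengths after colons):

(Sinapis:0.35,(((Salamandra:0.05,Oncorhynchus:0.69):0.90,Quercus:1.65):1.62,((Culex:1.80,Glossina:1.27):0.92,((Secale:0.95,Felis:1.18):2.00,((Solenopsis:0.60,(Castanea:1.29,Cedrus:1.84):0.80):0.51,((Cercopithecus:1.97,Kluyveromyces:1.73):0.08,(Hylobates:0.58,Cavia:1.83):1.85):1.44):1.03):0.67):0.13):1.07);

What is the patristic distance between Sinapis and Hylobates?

7.12

The path runs Sinapis → … → MRCA → … → Hylobates; the MRCA is the root of the tree.
Branch lengths along that path: 0.35 + 1.07 + 0.13 + 0.67 + 1.03 + 1.44 + 1.85 + 0.58 = 7.12.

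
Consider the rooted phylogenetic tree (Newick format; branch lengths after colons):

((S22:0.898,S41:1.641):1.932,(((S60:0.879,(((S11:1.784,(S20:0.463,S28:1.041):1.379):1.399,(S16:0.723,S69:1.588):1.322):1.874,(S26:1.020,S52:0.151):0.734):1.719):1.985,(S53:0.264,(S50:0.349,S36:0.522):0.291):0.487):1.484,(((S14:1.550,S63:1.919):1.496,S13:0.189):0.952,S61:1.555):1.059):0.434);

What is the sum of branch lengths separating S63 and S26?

12.368

The path runs S63 → … → MRCA → … → S26; the MRCA is the node subtending (((S60,(((S11,(S20,S28)),(S16,S69)),(S26,S52))),(S53,(S50,S36))),(((S14,S63),S13),S61)).
Branch lengths along that path: 1.919 + 1.496 + 0.952 + 1.059 + 1.484 + 1.985 + 1.719 + 0.734 + 1.020 = 12.368.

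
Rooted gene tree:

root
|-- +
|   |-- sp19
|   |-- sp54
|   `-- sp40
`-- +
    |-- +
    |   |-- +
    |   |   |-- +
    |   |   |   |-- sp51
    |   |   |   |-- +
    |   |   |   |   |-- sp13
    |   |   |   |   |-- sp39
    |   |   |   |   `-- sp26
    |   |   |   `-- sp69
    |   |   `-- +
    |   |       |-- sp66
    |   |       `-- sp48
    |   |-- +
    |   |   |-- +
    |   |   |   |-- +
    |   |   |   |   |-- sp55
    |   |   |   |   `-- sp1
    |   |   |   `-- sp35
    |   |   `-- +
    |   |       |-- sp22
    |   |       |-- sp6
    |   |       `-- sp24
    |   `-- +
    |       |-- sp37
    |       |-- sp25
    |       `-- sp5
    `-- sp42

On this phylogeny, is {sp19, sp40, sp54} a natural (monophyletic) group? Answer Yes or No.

Yes

The most recent common ancestor of these taxa subtends (sp19,sp54,sp40).
That clade has exactly 3 tips — every listed taxon and nothing else — so the group is monophyletic.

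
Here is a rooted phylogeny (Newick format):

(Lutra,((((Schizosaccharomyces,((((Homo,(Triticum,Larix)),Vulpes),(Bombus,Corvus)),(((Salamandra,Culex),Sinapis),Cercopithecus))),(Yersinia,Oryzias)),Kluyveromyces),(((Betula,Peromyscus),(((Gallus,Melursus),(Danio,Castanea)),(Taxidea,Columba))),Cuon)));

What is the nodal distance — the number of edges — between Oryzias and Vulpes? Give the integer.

The MRCA of Oryzias and Vulpes is the node subtending ((Schizosaccharomyces,((((Homo,(Triticum,Larix)),Vulpes),(Bombus,Corvus)),(((Salamandra,Culex),Sinapis),Cercopithecus))),(Yersinia,Oryzias)).
From Oryzias up to that node: 2 branches. From Vulpes up to the same node: 5 branches. Total: 2 + 5 = 7.

7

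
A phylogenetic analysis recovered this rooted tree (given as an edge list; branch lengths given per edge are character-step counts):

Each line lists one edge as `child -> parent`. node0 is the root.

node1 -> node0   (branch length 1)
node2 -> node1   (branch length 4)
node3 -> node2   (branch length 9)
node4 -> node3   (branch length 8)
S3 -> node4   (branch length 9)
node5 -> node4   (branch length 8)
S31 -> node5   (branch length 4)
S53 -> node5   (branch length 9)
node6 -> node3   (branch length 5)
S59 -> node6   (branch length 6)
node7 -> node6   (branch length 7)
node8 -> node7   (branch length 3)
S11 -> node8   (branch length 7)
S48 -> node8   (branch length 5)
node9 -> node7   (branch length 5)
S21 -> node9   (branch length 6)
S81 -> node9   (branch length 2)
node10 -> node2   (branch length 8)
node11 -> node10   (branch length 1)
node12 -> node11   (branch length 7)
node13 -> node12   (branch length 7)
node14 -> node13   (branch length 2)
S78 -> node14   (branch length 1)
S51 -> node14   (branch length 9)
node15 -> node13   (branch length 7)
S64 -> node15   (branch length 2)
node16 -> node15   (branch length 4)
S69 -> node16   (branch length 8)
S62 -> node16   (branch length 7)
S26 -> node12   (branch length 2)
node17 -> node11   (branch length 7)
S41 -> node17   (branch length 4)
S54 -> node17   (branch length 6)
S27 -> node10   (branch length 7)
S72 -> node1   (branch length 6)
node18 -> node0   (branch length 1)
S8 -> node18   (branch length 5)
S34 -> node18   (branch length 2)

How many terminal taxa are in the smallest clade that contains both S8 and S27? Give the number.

The MRCA of S8 and S27 is the root, so the clade is the entire tree.
That clade contains 20 terminal taxa: S11, S21, S26, S27, S3, S31, S34, S41, S48, S51, S53, S54, S59, S62, S64, S69, S72, S78, S8, S81.

20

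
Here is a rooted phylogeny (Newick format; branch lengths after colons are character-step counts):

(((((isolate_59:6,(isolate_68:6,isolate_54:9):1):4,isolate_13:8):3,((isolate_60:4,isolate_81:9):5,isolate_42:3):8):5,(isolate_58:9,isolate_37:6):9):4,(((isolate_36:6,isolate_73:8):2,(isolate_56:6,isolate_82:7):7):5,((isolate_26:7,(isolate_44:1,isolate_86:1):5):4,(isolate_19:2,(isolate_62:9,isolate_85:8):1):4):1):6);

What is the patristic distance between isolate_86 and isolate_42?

37

The path runs isolate_86 → … → MRCA → … → isolate_42; the MRCA is the root of the tree.
Branch lengths along that path: 1 + 5 + 4 + 1 + 6 + 4 + 5 + 8 + 3 = 37.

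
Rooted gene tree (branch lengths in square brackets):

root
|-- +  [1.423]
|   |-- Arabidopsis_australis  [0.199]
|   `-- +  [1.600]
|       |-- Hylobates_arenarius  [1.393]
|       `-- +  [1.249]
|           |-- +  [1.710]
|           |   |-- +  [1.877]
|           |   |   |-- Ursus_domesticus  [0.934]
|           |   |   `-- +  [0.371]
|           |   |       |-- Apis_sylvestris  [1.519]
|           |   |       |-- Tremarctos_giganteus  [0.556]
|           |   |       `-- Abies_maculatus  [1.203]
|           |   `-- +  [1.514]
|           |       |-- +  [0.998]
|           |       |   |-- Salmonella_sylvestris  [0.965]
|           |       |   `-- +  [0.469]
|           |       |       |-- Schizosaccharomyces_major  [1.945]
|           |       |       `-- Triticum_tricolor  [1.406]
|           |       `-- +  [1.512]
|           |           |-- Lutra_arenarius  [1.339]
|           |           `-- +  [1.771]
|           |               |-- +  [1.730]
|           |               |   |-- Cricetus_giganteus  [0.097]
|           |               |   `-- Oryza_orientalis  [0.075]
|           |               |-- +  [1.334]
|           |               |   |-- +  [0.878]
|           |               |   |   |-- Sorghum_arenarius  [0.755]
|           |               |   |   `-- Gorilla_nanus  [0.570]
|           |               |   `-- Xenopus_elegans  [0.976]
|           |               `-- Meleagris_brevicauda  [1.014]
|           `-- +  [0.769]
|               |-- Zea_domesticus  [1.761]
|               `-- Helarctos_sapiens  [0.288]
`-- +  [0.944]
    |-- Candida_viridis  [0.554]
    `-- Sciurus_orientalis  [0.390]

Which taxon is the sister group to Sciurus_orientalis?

Candida_viridis

Sciurus_orientalis attaches to the tree at the node subtending (Candida_viridis,Sciurus_orientalis).
The other lineage descending from that same node — the sister group — is the single tip Candida_viridis.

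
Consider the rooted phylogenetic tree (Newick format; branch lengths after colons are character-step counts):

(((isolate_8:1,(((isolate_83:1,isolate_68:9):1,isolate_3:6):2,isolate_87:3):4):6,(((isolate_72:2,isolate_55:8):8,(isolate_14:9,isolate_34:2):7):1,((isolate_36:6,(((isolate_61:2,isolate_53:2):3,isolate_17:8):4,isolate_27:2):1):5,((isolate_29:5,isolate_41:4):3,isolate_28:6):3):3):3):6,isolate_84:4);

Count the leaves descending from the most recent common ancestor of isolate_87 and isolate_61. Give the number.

17

The MRCA of isolate_87 and isolate_61 is the node subtending ((isolate_8,(((isolate_83,isolate_68),isolate_3),isolate_87)),(((isolate_72,isolate_55),(isolate_14,isolate_34)),((isolate_36,(((isolate_61,isolate_53),isolate_17),isolate_27)),((isolate_29,isolate_41),isolate_28)))).
That clade contains 17 terminal taxa: isolate_14, isolate_17, isolate_27, isolate_28, isolate_29, isolate_3, isolate_34, isolate_36, isolate_41, isolate_53, isolate_55, isolate_61, isolate_68, isolate_72, isolate_8, isolate_83, isolate_87.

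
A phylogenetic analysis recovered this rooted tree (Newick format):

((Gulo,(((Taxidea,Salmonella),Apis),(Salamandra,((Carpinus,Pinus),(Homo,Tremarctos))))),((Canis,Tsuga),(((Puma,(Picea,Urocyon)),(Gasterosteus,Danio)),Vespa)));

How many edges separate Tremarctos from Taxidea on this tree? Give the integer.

The MRCA of Tremarctos and Taxidea is the node subtending (((Taxidea,Salmonella),Apis),(Salamandra,((Carpinus,Pinus),(Homo,Tremarctos)))).
From Tremarctos up to that node: 4 branches. From Taxidea up to the same node: 3 branches. Total: 4 + 3 = 7.

7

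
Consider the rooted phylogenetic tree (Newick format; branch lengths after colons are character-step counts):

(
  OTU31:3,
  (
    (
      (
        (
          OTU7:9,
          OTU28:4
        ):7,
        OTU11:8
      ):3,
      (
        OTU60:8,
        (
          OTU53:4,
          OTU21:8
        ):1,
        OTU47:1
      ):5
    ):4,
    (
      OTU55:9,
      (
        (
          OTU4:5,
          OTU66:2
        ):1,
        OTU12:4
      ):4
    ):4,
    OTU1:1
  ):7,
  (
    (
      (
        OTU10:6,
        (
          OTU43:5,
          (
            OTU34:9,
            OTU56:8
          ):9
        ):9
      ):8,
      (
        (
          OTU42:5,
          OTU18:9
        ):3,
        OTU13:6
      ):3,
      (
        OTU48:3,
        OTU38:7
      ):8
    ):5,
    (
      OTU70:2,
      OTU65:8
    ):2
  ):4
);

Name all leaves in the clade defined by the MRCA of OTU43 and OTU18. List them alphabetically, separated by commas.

Tracing OTU43: it sits inside (OTU43,(OTU34,OTU56)).
Tracing OTU18: it sits inside (OTU42,OTU18).
The smallest clade enclosing both is ((OTU10,(OTU43,(OTU34,OTU56))),((OTU42,OTU18),OTU13),(OTU48,OTU38)); the answer is its 9 terminal taxa in alphabetical order.

OTU10, OTU13, OTU18, OTU34, OTU38, OTU42, OTU43, OTU48, OTU56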